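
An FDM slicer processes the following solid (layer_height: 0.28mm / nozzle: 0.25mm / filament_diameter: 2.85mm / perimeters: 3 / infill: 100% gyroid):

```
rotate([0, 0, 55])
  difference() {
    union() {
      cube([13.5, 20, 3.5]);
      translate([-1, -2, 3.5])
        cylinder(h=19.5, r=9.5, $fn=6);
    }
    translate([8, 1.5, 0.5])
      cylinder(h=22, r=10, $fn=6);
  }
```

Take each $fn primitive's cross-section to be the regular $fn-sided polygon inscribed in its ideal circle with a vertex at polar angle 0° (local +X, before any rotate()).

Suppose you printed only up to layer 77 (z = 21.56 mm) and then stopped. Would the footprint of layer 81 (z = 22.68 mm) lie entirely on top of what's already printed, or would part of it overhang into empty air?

part overhangs

Compare the two slices. At z = 21.56: the cube is not intersected at this z (z outside [0, 3.5]); the r=9.5 cylinder at (-1, -2) contributes a regular 6-gon of circumradius 9.5 (area = (6/2)·9.500²·sin(360°/6) = 234.48 mm²); Combining (union): only the r=9.5 cylinder at (-1, -2) is present, so the union is just that shape — area = 234.48 mm²; the r=10 cylinder at (8, 1.5) gives a regular 6-gon of circumradius 10 (constant along its height) (area = (6/2)·10.000²·sin(360°/6) = 259.81 mm²); Subtracting the remaining from the first: starting from the result so far (234.48 mm²), the r=10 cylinder at (8, 1.5) partially overlaps it — only the 85.24 mm² overlap (of its 259.81 mm²) is removed, clipping the outline — area = 149.24 mm²; (rotated 55° about Z; rotation is an isometry so areas/perimeters/island counts are preserved). At z = 22.68: the cube is not intersected at this z (z outside [0, 3.5]); the r=9.5 cylinder at (-1, -2) gives a regular 6-gon of circumradius 9.5 (constant along its height) (area = (6/2)·9.500²·sin(360°/6) = 234.48 mm²); Merging all regions: only the r=9.5 cylinder at (-1, -2) is present, so the union is just that shape — area = 234.48 mm²; the cylinder at (8, 1.5) does not reach this height (z outside [0.5, 22.5]); Taking the first minus the rest: none of the subtracted shapes is present at this height, so the result so far is unchanged — area = 234.48 mm²; (whole slice rotated 55° about Z — lengths, areas and connectivity unchanged). Checking containment: at z = 22.68 the cross-section extends beyond the z = 21.56 cross-section by about 85.24 mm².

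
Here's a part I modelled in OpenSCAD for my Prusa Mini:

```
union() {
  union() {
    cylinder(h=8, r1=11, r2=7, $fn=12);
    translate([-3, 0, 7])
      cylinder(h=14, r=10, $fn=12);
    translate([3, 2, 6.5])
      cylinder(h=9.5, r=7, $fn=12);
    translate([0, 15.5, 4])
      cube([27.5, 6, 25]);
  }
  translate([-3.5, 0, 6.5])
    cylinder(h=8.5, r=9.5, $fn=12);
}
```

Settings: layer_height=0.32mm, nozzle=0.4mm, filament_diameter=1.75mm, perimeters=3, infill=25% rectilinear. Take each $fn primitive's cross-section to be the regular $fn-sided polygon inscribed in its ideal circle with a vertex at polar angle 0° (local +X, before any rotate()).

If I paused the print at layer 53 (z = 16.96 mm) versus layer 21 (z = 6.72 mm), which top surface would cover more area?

Layer 53 (z = 16.96): the cone is absent (z outside [0, 8]); the r=10 cylinder at (-3, 0) gives a regular 12-gon of circumradius 10 (constant along its height) (area = (12/2)·10.000²·sin(360°/12) = 300.00 mm²); the cylinder at (3, 2) is absent (z outside [6.5, 16]); the 27.5×6 cube at (0, 15.5) contributes its full rectangle (area 165.00 mm²); Merging all regions: the 2 present regions are separate (no shared area or edge), so areas and boundary lengths simply add and each stays a separate island — area = 465.00 mm²; the cylinder at (-3.5, 0) is not intersected at this z (z outside [6.5, 15]); Taking the union: only that combined region is present, so the union is just that shape — area = 465.00 mm². So its area = 465.00 mm². Layer 21 (z = 6.72): the cone: at t=0.840 of its height the radius interpolates to r₁+(r₂−r₁)t = 7.640, giving a regular 12-gon of that circumradius (area = (12/2)·7.640²·sin(360°/12) = 175.11 mm²); the cylinder at (-3, 0) is absent (z outside [7, 21]); the r=7 cylinder at (3, 2) contributes a regular 12-gon of circumradius 7 (area = (12/2)·7.000²·sin(360°/12) = 147.00 mm²); the cube at (0, 15.5) (footprint 27.5×6) is included at this height (area 165.00 mm²); Taking the union: the regions partially overlap — summed areas 487.11 mm² minus the doubly-counted overlap 109.25 mm² gives 377.86 mm² — area = 377.86 mm²; the r=9.5 cylinder at (-3.5, 0) contributes a regular 12-gon of circumradius 9.5 (area = (12/2)·9.500²·sin(360°/12) = 270.75 mm²); Taking the union: the regions partially overlap — summed areas 648.61 mm² minus the doubly-counted overlap 158.34 mm² gives 490.27 mm² — area = 490.27 mm². So its area = 490.27 mm². Layer 21 is larger (490.27 vs 465.00 mm²).

layer 21 (z = 6.72 mm)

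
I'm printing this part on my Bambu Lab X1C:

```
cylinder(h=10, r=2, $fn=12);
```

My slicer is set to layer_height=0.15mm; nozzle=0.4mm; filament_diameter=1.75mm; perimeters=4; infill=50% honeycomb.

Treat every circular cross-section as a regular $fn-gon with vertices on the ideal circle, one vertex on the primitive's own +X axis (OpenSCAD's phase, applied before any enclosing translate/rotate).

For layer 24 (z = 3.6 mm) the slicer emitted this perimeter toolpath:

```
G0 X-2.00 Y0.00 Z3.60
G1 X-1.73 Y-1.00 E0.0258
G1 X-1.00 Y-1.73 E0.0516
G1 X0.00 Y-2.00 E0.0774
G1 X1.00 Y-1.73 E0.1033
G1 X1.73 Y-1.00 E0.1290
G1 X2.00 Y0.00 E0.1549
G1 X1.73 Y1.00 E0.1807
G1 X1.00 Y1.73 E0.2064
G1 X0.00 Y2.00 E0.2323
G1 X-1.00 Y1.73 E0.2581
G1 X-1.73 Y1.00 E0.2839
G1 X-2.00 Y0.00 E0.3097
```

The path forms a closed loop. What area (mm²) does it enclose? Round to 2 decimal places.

11.99 mm²

Apply the shoelace formula to the sequence of (X, Y) vertices; enclosed area = 11.99 mm².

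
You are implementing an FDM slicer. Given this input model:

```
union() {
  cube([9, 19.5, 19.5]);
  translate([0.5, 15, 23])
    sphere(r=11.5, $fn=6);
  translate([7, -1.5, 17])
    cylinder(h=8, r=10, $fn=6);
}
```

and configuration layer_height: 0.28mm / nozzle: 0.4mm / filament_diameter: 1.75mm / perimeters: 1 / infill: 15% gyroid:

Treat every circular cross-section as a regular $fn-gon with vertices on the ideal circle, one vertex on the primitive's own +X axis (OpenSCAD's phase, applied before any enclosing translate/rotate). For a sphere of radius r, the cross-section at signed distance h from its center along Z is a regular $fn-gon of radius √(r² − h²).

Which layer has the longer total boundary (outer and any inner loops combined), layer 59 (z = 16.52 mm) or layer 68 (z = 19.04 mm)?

layer 68 (z = 19.04 mm)

Layer 59 (z = 16.52): the cube is present — its section is the full 9×19.5 rectangle (perimeter 57.00 mm); the sphere at (0.5, 15): section is a regular 6-gon, circumradius = √(r²−h²) = √(11.5²−6.48²) = 9.501 (perimeter = 2·6·9.501·sin(180°/6) = 57.00 mm); the cylinder at (7, -1.5) does not reach this height (z outside [17, 25]); Merging all regions: the regions partially overlap (shared area 100.16 mm²), so the edge portions inside another operand are dropped and the merged outline is re-measured after clipping — boundary = 74.46 mm. So its perimeter = 74.46 mm. Layer 68 (z = 19.04): the cube is present — its section is the full 9×19.5 rectangle (perimeter 57.00 mm); the r=11.5 sphere at (0.5, 15) slices to a regular 6-gon of circumradius 10.797 (√(r²−h²) with h=3.96 from center) (perimeter = 2·6·10.797·sin(180°/6) = 64.78 mm); the r=10 cylinder at (7, -1.5) gives a regular 6-gon of circumradius 10 (constant along its height) (perimeter = 2·6·10.000·sin(180°/6) = 60.00 mm); Combining (union): the regions partially overlap (shared area 177.22 mm²), so the edge portions inside another operand are dropped and the merged outline is re-measured after clipping — boundary = 107.71 mm. So its perimeter = 107.71 mm. Layer 68 is larger (107.71 vs 74.46 mm).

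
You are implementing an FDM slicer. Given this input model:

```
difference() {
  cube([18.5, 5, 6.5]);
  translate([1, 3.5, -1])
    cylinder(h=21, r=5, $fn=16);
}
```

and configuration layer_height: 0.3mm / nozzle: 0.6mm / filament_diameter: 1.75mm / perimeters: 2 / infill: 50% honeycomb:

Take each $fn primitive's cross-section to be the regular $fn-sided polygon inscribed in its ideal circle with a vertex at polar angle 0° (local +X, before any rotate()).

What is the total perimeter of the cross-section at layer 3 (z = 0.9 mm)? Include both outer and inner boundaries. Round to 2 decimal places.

37.13 mm

At z = 0.9 mm: the cube is present — its section is the full 18.5×5 rectangle (perimeter 47.00 mm); the cylinder at (1, 3.5): section is a regular 16-gon, circumradius r=5 (perimeter = 2·16·5.000·sin(180°/16) = 31.21 mm); After the difference (first − rest): starting from the 18.5×5 cube, the r=5 cylinder at (1, 3.5) partially overlaps it — only the 27.97 mm² overlap (of its 76.54 mm²) is removed, clipping the outline — boundary = 37.13 mm. Overall, the cross-section is a single solid region. Total boundary length (outer) = 37.13 mm.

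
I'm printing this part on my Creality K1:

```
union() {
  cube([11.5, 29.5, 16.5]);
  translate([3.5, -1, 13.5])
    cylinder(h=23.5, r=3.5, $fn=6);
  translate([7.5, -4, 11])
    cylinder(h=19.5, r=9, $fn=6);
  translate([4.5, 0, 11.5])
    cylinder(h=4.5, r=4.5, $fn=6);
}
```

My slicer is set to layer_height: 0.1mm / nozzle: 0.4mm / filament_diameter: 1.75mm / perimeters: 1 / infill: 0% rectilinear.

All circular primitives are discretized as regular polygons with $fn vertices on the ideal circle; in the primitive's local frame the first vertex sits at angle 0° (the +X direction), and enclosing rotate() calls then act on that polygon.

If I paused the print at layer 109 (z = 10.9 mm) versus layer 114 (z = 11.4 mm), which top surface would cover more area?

layer 114 (z = 11.4 mm)

Layer 109 (z = 10.9): the cube is present — its section is the full 11.5×29.5 rectangle (area 339.25 mm²); the cylinder at (3.5, -1) does not reach this height (z outside [13.5, 37]); the cylinder at (7.5, -4) is not intersected at this z (z outside [11, 30.5]); the cylinder at (4.5, 0) is not intersected at this z (z outside [11.5, 16]); Taking the union: only the 11.5×29.5 cube is present, so the union is just that shape — area = 339.25 mm². So its area = 339.25 mm². Layer 114 (z = 11.4): the 11.5×29.5 cube contributes its full rectangle (area 339.25 mm²); the cylinder at (3.5, -1) is not intersected at this z (z outside [13.5, 37]); the r=9 cylinder at (7.5, -4) contributes a regular 6-gon of circumradius 9 (area = (6/2)·9.000²·sin(360°/6) = 210.44 mm²); the cylinder at (4.5, 0) is not intersected at this z (z outside [11.5, 16]); Merging all regions: the regions partially overlap — summed areas 549.69 mm² minus the doubly-counted overlap 36.41 mm² gives 513.29 mm² — area = 513.29 mm². So its area = 513.29 mm². Layer 114 is larger (513.29 vs 339.25 mm²).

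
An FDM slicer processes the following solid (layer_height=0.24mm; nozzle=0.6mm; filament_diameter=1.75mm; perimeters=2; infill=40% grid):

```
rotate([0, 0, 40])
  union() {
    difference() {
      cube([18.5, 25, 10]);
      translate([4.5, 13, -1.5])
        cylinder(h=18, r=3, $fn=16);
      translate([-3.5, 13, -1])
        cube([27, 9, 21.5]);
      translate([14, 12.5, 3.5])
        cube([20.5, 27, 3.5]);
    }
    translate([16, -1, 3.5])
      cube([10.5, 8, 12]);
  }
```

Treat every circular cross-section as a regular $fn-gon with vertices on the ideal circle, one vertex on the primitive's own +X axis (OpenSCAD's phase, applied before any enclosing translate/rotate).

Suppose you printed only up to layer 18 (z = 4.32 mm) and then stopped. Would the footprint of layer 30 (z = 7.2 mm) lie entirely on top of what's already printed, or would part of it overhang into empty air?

part overhangs

Compare the two slices. At z = 4.32: the cube is present — its section is the full 18.5×25 rectangle (area 462.50 mm²); the cylinder at (4.5, 13): section is a regular 16-gon, circumradius r=3 (area = (16/2)·3.000²·sin(360°/16) = 27.55 mm²); the 27×9 cube at (-3.5, 13) contributes its full rectangle (area 243.00 mm²); the 20.5×27 cube at (14, 12.5) contributes its full rectangle (area 553.50 mm²); Taking the first minus the rest: starting from the 18.5×25 cube (462.50 mm²), the r=3 cylinder at (4.5, 13) lies wholly inside it (removes its full 27.55 mm² and its 18.73 mm outline becomes a hole wall); the 27×9 cube at (-3.5, 13) partially overlaps it — only the 152.72 mm² overlap (of its 243.00 mm²) is removed, clipping the outline; the 20.5×27 cube at (14, 12.5) partially overlaps it — only the 15.75 mm² overlap (of its 553.50 mm²) is removed, clipping the outline — area = 266.47 mm²; the cube at (16, -1) (footprint 10.5×8) is included at this height (area 84.00 mm²); Taking the union: the regions partially overlap — summed areas 350.47 mm² minus the doubly-counted overlap 17.50 mm² gives 332.97 mm² — area = 332.97 mm²; (whole slice rotated 40° about Z — lengths, areas and connectivity unchanged). At z = 7.2: the 18.5×25 cube contributes its full rectangle (area 462.50 mm²); the r=3 cylinder at (4.5, 13) gives a regular 16-gon of circumradius 3 (constant along its height) (area = (16/2)·3.000²·sin(360°/16) = 27.55 mm²); the cube at (-3.5, 13) is present — its section is the full 27×9 rectangle (area 243.00 mm²); the cube at (14, 12.5) does not reach this height (z outside [3.5, 7]); Taking the first minus the rest: starting from the 18.5×25 cube (462.50 mm²), the r=3 cylinder at (4.5, 13) lies wholly inside it (removes its full 27.55 mm² and its 18.73 mm outline becomes a hole wall); the 27×9 cube at (-3.5, 13) partially overlaps it — only the 152.72 mm² overlap (of its 243.00 mm²) is removed, clipping the outline — area = 282.22 mm²; the cube at (16, -1) (footprint 10.5×8) is included at this height (area 84.00 mm²); Merging all regions: the regions partially overlap — summed areas 366.22 mm² minus the doubly-counted overlap 17.50 mm² gives 348.72 mm² — area = 348.72 mm²; (rotated 40° about Z; rotation is an isometry so areas/perimeters/island counts are preserved). Checking containment: at z = 7.2 the cross-section extends beyond the z = 4.32 cross-section by about 15.75 mm².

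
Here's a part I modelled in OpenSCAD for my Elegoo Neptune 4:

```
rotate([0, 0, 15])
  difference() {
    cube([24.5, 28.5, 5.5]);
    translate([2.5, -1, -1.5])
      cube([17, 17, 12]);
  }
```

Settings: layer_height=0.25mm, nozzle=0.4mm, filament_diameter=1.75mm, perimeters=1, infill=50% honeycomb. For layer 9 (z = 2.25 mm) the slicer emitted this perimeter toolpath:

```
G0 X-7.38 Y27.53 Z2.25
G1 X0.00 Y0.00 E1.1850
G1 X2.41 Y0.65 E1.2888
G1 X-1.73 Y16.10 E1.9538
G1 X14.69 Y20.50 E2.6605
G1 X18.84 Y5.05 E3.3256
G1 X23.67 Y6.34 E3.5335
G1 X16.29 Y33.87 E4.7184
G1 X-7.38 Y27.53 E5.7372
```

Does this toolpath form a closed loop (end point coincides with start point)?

yes

Start point (G0): (-7.38, 27.53). End point (last G1): the path returns to the start — closed.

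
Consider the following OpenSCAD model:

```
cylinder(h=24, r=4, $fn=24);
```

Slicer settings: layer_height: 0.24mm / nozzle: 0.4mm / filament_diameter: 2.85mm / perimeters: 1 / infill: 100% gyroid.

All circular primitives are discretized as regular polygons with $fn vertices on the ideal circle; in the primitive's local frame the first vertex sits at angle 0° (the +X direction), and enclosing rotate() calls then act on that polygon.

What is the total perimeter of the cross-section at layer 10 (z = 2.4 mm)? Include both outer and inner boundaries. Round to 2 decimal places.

At z = 2.4 mm: the r=4 cylinder contributes a regular 24-gon of circumradius 4 (perimeter = 2·24·4.000·sin(180°/24) = 25.06 mm). Overall, the cross-section is a single solid region. Total boundary length (outer) = 25.06 mm.

25.06 mm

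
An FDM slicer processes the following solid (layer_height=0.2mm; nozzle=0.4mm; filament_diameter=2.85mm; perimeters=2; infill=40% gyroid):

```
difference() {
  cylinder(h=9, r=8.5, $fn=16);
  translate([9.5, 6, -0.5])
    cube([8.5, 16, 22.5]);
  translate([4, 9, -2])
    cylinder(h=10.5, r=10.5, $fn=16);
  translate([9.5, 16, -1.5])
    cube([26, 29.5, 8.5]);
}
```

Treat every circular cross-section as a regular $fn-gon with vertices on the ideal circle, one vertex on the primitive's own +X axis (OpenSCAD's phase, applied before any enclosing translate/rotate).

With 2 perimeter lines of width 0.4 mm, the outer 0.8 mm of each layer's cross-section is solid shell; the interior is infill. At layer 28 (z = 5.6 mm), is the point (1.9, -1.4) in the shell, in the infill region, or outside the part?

At z = 5.6 mm: the r=8.5 cylinder contributes a regular 16-gon of circumradius 8.5; the cube at (9.5, 6) is present — its section is the full 8.5×16 rectangle; the r=10.5 cylinder at (4, 9) contributes a regular 16-gon of circumradius 10.5; the 26×29.5 cube at (9.5, 16) contributes its full rectangle; After the difference (first − rest): starting from the r=8.5 cylinder, the 8.5×16 cube at (9.5, 6) misses the remaining region (no effect); the r=10.5 cylinder at (4, 9) partially overlaps it — only the 99.38 mm² overlap (of its 337.53 mm²) is removed, clipping the outline; the 26×29.5 cube at (9.5, 16) misses the remaining region (no effect) — 1 connected region. Overall, the cross-section is a single solid region. The nearest boundary edge runs (-0.02, -0.70)→(4.00, -1.50); distance from the point to it = 0.31 mm. The point is inside the cross-section, 0.31 mm from the nearest boundary — within the 0.8 mm shell band (2 × 0.4).

shell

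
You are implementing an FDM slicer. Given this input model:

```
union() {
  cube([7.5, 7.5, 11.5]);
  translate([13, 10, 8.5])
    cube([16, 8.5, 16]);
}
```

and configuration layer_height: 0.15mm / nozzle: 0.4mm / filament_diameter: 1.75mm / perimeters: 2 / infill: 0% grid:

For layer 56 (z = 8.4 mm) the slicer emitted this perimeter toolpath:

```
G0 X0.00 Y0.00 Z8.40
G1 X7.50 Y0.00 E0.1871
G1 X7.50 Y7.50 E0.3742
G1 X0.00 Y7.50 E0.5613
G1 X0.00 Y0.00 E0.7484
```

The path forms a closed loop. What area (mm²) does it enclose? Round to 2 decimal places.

Apply the shoelace formula to the sequence of (X, Y) vertices; enclosed area = 56.25 mm².

56.25 mm²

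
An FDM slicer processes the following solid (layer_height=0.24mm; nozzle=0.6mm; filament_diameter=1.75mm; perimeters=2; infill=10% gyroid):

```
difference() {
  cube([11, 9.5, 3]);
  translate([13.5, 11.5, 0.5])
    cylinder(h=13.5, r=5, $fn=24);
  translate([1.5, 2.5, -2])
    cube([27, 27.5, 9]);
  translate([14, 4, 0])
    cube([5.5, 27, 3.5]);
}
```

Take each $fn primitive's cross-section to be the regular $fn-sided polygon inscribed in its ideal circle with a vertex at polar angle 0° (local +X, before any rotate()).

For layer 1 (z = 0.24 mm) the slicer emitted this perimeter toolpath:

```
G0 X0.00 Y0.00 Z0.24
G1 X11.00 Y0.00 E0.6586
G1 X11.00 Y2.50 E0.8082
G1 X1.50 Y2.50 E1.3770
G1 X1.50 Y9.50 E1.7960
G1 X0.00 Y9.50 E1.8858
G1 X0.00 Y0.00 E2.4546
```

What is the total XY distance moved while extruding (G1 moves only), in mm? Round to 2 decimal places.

41.00 mm

Sum the Euclidean lengths of each G1 segment: total = 41.00 mm.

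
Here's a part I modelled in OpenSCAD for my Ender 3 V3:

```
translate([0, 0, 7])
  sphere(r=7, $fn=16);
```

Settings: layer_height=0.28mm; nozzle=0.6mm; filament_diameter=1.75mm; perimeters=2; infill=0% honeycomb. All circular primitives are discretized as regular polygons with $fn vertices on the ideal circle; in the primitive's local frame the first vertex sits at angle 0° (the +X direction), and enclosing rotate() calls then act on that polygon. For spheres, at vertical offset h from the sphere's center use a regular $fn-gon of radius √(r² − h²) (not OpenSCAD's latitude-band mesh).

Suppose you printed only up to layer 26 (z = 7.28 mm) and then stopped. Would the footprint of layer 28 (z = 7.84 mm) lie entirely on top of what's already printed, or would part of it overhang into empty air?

entirely on top

Compare the two slices. At z = 7.28: the r=7 sphere slices to a regular 16-gon of circumradius 6.994 (√(r²−h²) with h=0.28 from center) (area = (16/2)·6.994²·sin(360°/16) = 149.77 mm²). At z = 7.84: the sphere: section is a regular 16-gon, circumradius = √(r²−h²) = √(7²−0.84²) = 6.949 (area = (16/2)·6.949²·sin(360°/16) = 147.85 mm²). Checking containment: the cross-section at z = 7.84 is a subset of the cross-section at z = 7.28.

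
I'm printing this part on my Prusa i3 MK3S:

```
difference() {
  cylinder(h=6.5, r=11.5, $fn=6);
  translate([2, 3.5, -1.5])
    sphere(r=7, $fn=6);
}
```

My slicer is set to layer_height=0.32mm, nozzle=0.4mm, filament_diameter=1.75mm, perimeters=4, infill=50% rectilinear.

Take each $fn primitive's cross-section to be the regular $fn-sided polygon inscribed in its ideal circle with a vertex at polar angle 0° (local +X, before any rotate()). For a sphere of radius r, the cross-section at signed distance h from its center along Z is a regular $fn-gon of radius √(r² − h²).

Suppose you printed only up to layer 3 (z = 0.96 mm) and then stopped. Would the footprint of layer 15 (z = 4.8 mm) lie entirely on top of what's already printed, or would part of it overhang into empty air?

part overhangs

Compare the two slices. At z = 0.96: the r=11.5 cylinder contributes a regular 6-gon of circumradius 11.5 (area = (6/2)·11.500²·sin(360°/6) = 343.60 mm²); the r=7 sphere at (2, 3.5) slices to a regular 6-gon of circumradius 6.554 (√(r²−h²) with h=2.46 from center) (area = (6/2)·6.554²·sin(360°/6) = 111.58 mm²); Taking the first minus the rest: starting from the r=11.5 cylinder (343.60 mm²), the r=7 sphere at (2, 3.5) lies wholly inside it (removes its full 111.58 mm² and its 39.32 mm outline becomes a hole wall) — area = 232.01 mm². At z = 4.8: the cylinder: section is a regular 6-gon, circumradius r=11.5 (area = (6/2)·11.500²·sin(360°/6) = 343.60 mm²); the r=7 sphere at (2, 3.5) contributes a regular 6-gon of circumradius √(7²−6.3²) = 3.051 (area = (6/2)·3.051²·sin(360°/6) = 24.19 mm²); After the difference (first − rest): starting from the r=11.5 cylinder (343.60 mm²), the r=7 sphere at (2, 3.5) lies wholly inside it (removes its full 24.19 mm² and its 18.31 mm outline becomes a hole wall) — area = 319.41 mm². Checking containment: at z = 4.8 the cross-section extends beyond the z = 0.96 cross-section by about 87.40 mm².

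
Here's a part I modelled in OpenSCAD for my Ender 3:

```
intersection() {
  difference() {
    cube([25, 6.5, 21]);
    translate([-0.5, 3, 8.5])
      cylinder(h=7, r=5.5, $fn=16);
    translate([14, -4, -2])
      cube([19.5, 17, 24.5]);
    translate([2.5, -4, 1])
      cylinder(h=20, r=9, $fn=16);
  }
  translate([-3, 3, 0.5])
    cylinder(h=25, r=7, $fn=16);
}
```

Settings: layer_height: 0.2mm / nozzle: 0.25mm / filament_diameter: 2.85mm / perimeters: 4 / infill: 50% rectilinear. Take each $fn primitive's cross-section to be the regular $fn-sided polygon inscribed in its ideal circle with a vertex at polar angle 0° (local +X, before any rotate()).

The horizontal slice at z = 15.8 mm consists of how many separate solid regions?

1

At z = 15.8 mm: the cube is present — its section is the full 25×6.5 rectangle; the cylinder at (-0.5, 3) is not intersected at this z (z outside [8.5, 15.5]); the 19.5×17 cube at (14, -4) contributes its full rectangle; the r=9 cylinder at (2.5, -4) contributes a regular 16-gon of circumradius 9; After the difference (first − rest): starting from the 25×6.5 cube, the 19.5×17 cube at (14, -4) partially overlaps it — only the 71.50 mm² overlap (of its 331.50 mm²) is removed, clipping the outline; the r=9 cylinder at (2.5, -4) partially overlaps it — only the 39.54 mm² overlap (of its 247.98 mm²) is removed, clipping the outline — 1 connected region; the cylinder at (-3, 3): section is a regular 16-gon, circumradius r=7; After intersecting: the r=7 cylinder at (-3, 3) partially overlaps the result so far; clipping to the common part keeps 5.77 mm² — 1 connected region. The result has 1 disconnected region.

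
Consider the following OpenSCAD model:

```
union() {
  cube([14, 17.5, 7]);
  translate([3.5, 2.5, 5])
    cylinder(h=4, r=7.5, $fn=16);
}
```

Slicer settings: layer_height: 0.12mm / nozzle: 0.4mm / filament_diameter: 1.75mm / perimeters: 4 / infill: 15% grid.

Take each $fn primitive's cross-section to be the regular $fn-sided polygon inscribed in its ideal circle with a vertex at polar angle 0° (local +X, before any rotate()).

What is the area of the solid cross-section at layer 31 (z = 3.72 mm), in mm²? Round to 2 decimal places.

At z = 3.72 mm: the cube (footprint 14×17.5) is included at this height (area 245.00 mm²); the cylinder at (3.5, 2.5) is absent (z outside [5, 9]); Merging all regions: only the 14×17.5 cube is present, so the union is just that shape — area = 245.00 mm². Overall, the cross-section is a single solid region. Net area = 245.00 mm².

245.00 mm²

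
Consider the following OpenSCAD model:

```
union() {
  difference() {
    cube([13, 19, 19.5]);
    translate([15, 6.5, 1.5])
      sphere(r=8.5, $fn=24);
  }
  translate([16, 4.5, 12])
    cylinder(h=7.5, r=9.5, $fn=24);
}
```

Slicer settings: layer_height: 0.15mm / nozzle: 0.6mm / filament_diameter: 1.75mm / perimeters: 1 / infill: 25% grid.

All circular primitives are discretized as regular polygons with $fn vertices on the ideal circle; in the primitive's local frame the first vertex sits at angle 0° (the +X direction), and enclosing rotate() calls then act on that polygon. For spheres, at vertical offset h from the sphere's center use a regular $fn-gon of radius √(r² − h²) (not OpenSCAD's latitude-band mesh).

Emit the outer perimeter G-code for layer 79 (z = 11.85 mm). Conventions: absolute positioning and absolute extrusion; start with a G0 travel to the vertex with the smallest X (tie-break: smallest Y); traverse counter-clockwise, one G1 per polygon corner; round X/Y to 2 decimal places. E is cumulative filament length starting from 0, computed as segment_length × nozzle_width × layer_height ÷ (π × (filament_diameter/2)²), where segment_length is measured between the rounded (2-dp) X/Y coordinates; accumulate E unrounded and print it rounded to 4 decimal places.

G0 X0.00 Y0.00 Z11.85
G1 X13.00 Y0.00 E0.4864
G1 X13.00 Y19.00 E1.1974
G1 X0.00 Y19.00 E1.6838
G1 X0.00 Y0.00 E2.3947

At z = 11.85 mm: the 13×19 cube contributes its full rectangle; the sphere at (15, 6.5) does not reach this height (|z−center|=10.350 > r=8.5); Taking the first minus the rest: none of the subtracted shapes is present at this height, so the 13×19 cube is unchanged — 1 connected region; the cylinder at (16, 4.5) is absent (z outside [12, 19.5]); Merging all regions: only that combined region is present, so the union is just that shape — 1 connected region. The outline is a single polygon with 4 vertices. Extrusion per mm of travel: 0.6 × 0.15 / (π × 0.875²) = 0.037418. Accumulating E over each segment gives final E = 2.3947.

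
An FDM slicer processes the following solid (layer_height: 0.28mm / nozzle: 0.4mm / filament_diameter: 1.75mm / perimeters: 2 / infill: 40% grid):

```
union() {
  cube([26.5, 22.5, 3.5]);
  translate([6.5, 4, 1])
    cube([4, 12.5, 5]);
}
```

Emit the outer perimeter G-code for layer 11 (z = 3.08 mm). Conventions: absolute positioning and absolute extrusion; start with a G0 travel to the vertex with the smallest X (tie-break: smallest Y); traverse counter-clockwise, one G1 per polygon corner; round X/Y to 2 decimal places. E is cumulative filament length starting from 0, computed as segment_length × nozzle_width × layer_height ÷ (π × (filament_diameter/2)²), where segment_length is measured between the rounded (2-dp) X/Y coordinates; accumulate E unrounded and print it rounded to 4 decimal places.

At z = 3.08 mm: the cube (footprint 26.5×22.5) is included at this height; the cube at (6.5, 4) is present — its section is the full 4×12.5 rectangle; Merging all regions: the 4×12.5 cube at (6.5, 4) lies entirely inside the 26.5×22.5 cube, so the union is just the 26.5×22.5 cube — 1 connected region. The outline is a single polygon with 4 vertices. Extrusion per mm of travel: 0.4 × 0.28 / (π × 0.875²) = 0.046564. Accumulating E over each segment gives final E = 4.5633.

G0 X0.00 Y0.00 Z3.08
G1 X26.50 Y0.00 E1.2340
G1 X26.50 Y22.50 E2.2816
G1 X0.00 Y22.50 E3.5156
G1 X0.00 Y0.00 E4.5633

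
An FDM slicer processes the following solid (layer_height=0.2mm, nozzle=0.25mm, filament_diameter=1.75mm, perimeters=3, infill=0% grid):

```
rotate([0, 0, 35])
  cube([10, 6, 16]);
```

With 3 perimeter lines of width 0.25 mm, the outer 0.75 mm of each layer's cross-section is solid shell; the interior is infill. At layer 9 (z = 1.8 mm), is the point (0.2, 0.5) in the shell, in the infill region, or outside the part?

At z = 1.8 mm: the cube (footprint 10×6) is included at this height; (whole slice rotated 35° about Z — lengths, areas and connectivity unchanged). Overall, the cross-section is a single solid region. Undo the 35° rotation: the query point maps to (0.451, 0.295) in the un-rotated model frame. The nearest boundary edge runs (0.00, 0.00)→(10.00, 0.00); distance from the point to it = 0.29 mm. The point is inside the cross-section, 0.29 mm from the nearest boundary — within the 0.75 mm shell band (3 × 0.25).

shell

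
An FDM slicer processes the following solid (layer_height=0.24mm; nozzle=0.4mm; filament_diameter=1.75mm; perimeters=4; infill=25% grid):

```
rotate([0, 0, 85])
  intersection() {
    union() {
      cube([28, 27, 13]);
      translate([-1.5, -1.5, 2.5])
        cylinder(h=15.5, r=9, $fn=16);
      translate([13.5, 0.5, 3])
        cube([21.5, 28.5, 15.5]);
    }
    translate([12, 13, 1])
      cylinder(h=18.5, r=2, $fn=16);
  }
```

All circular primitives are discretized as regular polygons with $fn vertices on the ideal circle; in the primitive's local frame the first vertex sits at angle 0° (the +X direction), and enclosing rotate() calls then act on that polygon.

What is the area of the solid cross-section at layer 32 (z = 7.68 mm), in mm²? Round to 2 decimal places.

At z = 7.68 mm: the cube is present — its section is the full 28×27 rectangle (area 756.00 mm²); the cylinder at (-1.5, -1.5): section is a regular 16-gon, circumradius r=9 (area = (16/2)·9.000²·sin(360°/16) = 247.98 mm²); the 21.5×28.5 cube at (13.5, 0.5) contributes its full rectangle (area 612.75 mm²); Combining (union): the regions partially overlap — summed areas 1616.73 mm² minus the doubly-counted overlap 421.94 mm² gives 1194.79 mm² — area = 1194.79 mm²; the r=2 cylinder at (12, 13) contributes a regular 16-gon of circumradius 2 (area = (16/2)·2.000²·sin(360°/16) = 12.25 mm²); After intersecting: the r=2 cylinder at (12, 13) lies inside the result so far, so the common part is the r=2 cylinder at (12, 13) itself — area = 12.25 mm²; (rotated 85° about Z; rotation is an isometry so areas/perimeters/island counts are preserved). Overall, the cross-section is a single solid region. Net area = 12.25 mm².

12.25 mm²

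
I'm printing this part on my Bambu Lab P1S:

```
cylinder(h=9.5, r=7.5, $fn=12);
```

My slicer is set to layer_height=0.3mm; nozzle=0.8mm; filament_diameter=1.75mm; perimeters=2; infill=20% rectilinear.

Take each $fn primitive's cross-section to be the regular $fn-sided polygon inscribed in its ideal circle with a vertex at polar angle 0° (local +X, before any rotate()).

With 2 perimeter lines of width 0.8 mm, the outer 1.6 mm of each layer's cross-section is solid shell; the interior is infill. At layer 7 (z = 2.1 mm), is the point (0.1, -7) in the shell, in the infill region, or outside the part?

At z = 2.1 mm: the cylinder: section is a regular 12-gon, circumradius r=7.5. Overall, the cross-section is a single solid region. The nearest boundary edge runs (-0.00, -7.50)→(3.75, -6.50); distance from the point to it = 0.46 mm. The point is inside the cross-section, 0.46 mm from the nearest boundary — within the 1.6 mm shell band (2 × 0.8).

shell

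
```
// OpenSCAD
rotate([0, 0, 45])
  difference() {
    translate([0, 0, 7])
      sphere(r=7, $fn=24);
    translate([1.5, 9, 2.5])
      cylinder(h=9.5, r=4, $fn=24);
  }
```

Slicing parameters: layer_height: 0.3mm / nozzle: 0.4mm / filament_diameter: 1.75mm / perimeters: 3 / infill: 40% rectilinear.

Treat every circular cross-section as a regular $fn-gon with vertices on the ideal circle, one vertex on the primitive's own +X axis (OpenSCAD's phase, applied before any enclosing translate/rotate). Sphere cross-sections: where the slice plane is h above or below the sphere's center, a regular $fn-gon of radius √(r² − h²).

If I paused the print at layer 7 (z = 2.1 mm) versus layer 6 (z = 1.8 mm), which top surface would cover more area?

layer 7 (z = 2.1 mm)

Layer 7 (z = 2.1): the r=7 sphere slices to a regular 24-gon of circumradius 4.999 (√(r²−h²) with h=4.9 from center) (area = (24/2)·4.999²·sin(360°/24) = 77.61 mm²); the cylinder at (1.5, 9) does not reach this height (z outside [2.5, 12]); Subtracting the remaining from the first: none of the subtracted shapes is present at this height, so the r=7 sphere is unchanged — area = 77.61 mm²; (whole slice rotated 45° about Z — lengths, areas and connectivity unchanged). So its area = 77.61 mm². Layer 6 (z = 1.8): the r=7 sphere slices to a regular 24-gon of circumradius 4.686 (√(r²−h²) with h=5.2 from center) (area = (24/2)·4.686²·sin(360°/24) = 68.20 mm²); the cylinder at (1.5, 9) is absent (z outside [2.5, 12]); After the difference (first − rest): none of the subtracted shapes is present at this height, so the r=7 sphere is unchanged — area = 68.20 mm²; (whole slice rotated 45° about Z — lengths, areas and connectivity unchanged). So its area = 68.20 mm². Layer 7 is larger (77.61 vs 68.20 mm²).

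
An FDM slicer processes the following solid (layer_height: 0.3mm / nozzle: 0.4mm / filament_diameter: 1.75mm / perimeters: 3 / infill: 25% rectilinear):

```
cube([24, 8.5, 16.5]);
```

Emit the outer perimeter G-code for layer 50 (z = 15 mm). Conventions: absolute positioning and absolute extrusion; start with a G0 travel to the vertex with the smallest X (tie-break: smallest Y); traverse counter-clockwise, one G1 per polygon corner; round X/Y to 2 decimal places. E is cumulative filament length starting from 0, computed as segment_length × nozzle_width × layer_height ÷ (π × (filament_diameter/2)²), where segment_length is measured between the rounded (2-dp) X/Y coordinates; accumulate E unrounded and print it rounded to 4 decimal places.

At z = 15 mm: the cube (footprint 24×8.5) is included at this height. The outline is a single polygon with 4 vertices. Extrusion per mm of travel: 0.4 × 0.3 / (π × 0.875²) = 0.049890. Accumulating E over each segment gives final E = 3.2429.

G0 X0.00 Y0.00 Z15.00
G1 X24.00 Y0.00 E1.1974
G1 X24.00 Y8.50 E1.6214
G1 X0.00 Y8.50 E2.8188
G1 X0.00 Y0.00 E3.2429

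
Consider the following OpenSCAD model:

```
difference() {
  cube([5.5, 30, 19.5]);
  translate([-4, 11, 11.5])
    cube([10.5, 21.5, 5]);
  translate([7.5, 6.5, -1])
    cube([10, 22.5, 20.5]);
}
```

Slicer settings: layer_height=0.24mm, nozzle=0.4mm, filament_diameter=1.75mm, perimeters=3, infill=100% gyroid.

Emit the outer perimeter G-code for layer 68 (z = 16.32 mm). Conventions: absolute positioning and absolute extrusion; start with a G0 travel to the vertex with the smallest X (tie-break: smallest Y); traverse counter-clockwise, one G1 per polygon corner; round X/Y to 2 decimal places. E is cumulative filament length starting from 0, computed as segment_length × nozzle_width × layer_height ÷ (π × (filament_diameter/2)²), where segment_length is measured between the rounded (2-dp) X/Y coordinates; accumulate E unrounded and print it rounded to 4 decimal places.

At z = 16.32 mm: the cube is present — its section is the full 5.5×30 rectangle; the cube at (-4, 11) (footprint 10.5×21.5) is included at this height; the cube at (7.5, 6.5) is present — its section is the full 10×22.5 rectangle; After the difference (first − rest): starting from the 5.5×30 cube, the 10.5×21.5 cube at (-4, 11) partially overlaps it — only the 104.50 mm² overlap (of its 225.75 mm²) is removed, clipping the outline; the 10×22.5 cube at (7.5, 6.5) misses the remaining region (no effect) — 1 connected region. The outline is a single polygon with 4 vertices. Extrusion per mm of travel: 0.4 × 0.24 / (π × 0.875²) = 0.039912. Accumulating E over each segment gives final E = 1.3171.

G0 X0.00 Y0.00 Z16.32
G1 X5.50 Y0.00 E0.2195
G1 X5.50 Y11.00 E0.6586
G1 X0.00 Y11.00 E0.8781
G1 X0.00 Y0.00 E1.3171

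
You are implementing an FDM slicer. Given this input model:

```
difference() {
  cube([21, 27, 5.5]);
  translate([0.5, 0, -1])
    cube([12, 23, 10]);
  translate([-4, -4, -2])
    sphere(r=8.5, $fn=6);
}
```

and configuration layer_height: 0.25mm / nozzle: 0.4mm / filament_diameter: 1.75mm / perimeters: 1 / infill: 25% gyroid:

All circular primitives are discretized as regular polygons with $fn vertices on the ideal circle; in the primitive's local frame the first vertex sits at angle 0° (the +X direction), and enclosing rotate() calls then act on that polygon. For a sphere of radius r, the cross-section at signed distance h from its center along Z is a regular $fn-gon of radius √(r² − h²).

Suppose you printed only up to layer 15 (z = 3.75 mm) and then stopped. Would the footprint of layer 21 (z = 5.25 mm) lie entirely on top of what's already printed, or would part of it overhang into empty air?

entirely on top

Compare the two slices. At z = 3.75: the 21×27 cube contributes its full rectangle (area 567.00 mm²); the cube at (0.5, 0) is present — its section is the full 12×23 rectangle (area 276.00 mm²); the r=8.5 sphere at (-4, -4) slices to a regular 6-gon of circumradius 6.260 (√(r²−h²) with h=5.75 from center) (area = (6/2)·6.260²·sin(360°/6) = 101.81 mm²); After the difference (first − rest): starting from the 21×27 cube (567.00 mm²), the 12×23 cube at (0.5, 0) lies inside it touching the edge (removes its full 276.00 mm²); the r=8.5 sphere at (-4, -4) misses the remaining region (no effect) — area = 291.00 mm². At z = 5.25: the cube is present — its section is the full 21×27 rectangle (area 567.00 mm²); the cube at (0.5, 0) is present — its section is the full 12×23 rectangle (area 276.00 mm²); the r=8.5 sphere at (-4, -4) slices to a regular 6-gon of circumradius 4.437 (√(r²−h²) with h=7.25 from center) (area = (6/2)·4.437²·sin(360°/6) = 51.15 mm²); Subtracting the remaining from the first: starting from the 21×27 cube (567.00 mm²), the 12×23 cube at (0.5, 0) lies inside it touching the edge (removes its full 276.00 mm²); the r=8.5 sphere at (-4, -4) misses the remaining region (no effect) — area = 291.00 mm². Checking containment: the cross-section at z = 5.25 is a subset of the cross-section at z = 3.75.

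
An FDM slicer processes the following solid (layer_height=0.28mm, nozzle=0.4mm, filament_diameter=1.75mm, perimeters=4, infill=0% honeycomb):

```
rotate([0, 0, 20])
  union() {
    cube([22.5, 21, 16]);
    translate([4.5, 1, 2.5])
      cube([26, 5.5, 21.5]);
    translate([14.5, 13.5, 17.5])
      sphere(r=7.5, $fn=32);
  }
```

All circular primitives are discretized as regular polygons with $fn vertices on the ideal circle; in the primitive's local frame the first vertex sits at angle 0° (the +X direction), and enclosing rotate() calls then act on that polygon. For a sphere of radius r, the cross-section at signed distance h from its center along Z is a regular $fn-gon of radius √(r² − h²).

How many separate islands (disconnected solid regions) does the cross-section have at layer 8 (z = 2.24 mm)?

1

At z = 2.24 mm: the cube (footprint 22.5×21) is included at this height; the cube at (4.5, 1) is absent (z outside [2.5, 24]); the sphere at (14.5, 13.5) does not reach this height (|z−center|=15.260 > r=7.5); Taking the union: only the 22.5×21 cube is present, so the union is just that shape — 1 connected region; (rotated 20° about Z; rotation is an isometry so areas/perimeters/island counts are preserved). Overall, the cross-section is a single solid region. Island count = 1.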